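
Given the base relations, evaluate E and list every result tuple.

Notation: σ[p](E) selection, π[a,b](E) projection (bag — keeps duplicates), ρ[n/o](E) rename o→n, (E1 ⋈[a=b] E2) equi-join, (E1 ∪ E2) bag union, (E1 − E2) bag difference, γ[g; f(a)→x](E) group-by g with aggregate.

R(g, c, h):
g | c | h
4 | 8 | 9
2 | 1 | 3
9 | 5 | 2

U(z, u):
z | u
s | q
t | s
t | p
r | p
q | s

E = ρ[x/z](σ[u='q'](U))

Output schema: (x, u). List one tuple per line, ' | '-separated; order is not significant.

Subexpression sizes:
  U → 5
  σ[u='q'](U) → 1
  ρ[x/z](σ[u='q'](U)) → 1

== RESULT ==
x | u
s | q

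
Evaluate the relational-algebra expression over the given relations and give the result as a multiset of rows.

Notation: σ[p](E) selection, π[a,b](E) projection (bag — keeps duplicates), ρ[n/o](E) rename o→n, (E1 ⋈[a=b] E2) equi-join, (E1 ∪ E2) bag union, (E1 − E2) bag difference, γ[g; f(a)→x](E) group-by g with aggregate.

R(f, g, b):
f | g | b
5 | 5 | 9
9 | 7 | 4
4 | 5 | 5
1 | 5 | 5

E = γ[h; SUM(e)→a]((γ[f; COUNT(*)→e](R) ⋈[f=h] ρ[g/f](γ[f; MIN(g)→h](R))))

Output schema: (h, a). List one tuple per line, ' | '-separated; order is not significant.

Per-node cardinality:
  R → 4
  γ[f; COUNT(*)→e](R) → 4
  R → 4
  γ[f; MIN(g)→h](R) → 4
  ρ[g/f](γ[f; MIN(g)→h](R)) → 4
  (γ[f; COUNT(*)→e](R) ⋈[f=h] ρ[g/f](γ[f; MIN(g)→h](R))) → 3
  γ[h; SUM(e)→a]((γ[f; COUNT(*)→e](R) ⋈[f=h] ρ[g/f](γ[f; MIN(g)→h](R)))) → 1

== RESULT ==
h | a
5 | 3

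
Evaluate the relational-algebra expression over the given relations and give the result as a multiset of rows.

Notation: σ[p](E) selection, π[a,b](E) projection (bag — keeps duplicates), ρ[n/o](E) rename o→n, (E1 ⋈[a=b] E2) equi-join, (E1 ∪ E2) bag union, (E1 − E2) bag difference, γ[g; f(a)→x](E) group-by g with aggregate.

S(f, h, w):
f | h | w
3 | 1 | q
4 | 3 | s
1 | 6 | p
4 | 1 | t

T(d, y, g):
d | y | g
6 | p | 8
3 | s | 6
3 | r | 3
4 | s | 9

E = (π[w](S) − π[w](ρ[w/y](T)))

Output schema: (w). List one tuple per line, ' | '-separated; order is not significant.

Per-node cardinality:
  S → 4
  π[w](S) → 4
  T → 4
  ρ[w/y](T) → 4
  π[w](ρ[w/y](T)) → 4
  (π[w](S) − π[w](ρ[w/y](T))) → 2

== RESULT ==
w
q
t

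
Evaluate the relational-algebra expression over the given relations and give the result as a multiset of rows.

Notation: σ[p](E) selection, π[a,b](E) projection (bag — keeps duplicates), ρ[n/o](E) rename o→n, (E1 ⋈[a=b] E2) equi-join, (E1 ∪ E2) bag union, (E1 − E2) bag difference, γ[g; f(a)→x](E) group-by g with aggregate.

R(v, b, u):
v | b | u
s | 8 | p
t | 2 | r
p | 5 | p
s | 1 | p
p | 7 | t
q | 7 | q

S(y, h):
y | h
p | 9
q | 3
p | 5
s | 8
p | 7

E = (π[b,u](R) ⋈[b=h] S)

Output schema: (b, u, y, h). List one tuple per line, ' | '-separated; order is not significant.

Subexpression sizes:
  R → 6
  π[b,u](R) → 6
  S → 5
  (π[b,u](R) ⋈[b=h] S) → 4

== RESULT ==
b | u | y | h
5 | p | p | 5
7 | q | p | 7
7 | t | p | 7
8 | p | s | 8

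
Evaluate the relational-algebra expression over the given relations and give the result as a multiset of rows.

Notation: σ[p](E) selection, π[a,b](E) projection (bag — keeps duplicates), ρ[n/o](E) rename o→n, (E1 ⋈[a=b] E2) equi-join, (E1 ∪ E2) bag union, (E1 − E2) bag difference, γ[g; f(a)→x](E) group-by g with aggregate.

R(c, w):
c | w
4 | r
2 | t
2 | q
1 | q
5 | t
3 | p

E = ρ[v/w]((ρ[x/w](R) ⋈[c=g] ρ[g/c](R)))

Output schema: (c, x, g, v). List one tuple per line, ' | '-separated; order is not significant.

Subexpression sizes:
  R → 6
  ρ[x/w](R) → 6
  R → 6
  ρ[g/c](R) → 6
  (ρ[x/w](R) ⋈[c=g] ρ[g/c](R)) → 8
  ρ[v/w]((ρ[x/w](R) ⋈[c=g] ρ[g/c](R))) → 8

== RESULT ==
c | x | g | v
1 | q | 1 | q
2 | q | 2 | q
2 | q | 2 | t
2 | t | 2 | q
2 | t | 2 | t
3 | p | 3 | p
4 | r | 4 | r
5 | t | 5 | t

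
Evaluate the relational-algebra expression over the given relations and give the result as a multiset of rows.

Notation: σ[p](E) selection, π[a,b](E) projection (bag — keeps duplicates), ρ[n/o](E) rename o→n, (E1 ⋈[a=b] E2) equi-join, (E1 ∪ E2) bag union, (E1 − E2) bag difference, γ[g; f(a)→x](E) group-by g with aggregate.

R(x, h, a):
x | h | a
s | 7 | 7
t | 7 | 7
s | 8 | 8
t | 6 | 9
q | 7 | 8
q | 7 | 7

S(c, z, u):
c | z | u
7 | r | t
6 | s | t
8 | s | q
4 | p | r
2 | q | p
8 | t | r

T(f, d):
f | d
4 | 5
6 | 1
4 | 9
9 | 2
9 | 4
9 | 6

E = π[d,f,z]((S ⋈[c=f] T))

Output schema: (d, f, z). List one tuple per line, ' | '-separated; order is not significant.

Row counts bottom-up:
  S → 6
  T → 6
  (S ⋈[c=f] T) → 3
  π[d,f,z]((S ⋈[c=f] T)) → 3

== RESULT ==
d | f | z
1 | 6 | s
5 | 4 | p
9 | 4 | p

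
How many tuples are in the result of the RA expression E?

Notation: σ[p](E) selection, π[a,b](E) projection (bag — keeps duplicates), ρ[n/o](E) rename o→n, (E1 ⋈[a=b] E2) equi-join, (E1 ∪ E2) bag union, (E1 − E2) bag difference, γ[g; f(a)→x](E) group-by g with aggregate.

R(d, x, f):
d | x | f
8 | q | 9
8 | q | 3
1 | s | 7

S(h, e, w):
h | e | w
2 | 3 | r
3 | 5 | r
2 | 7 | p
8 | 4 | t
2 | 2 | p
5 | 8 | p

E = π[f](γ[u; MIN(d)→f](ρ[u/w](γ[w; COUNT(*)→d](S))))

Subexpression sizes:
  S → 6
  γ[w; COUNT(*)→d](S) → 3
  ρ[u/w](γ[w; COUNT(*)→d](S)) → 3
  γ[u; MIN(d)→f](ρ[u/w](γ[w; COUNT(*)→d](S))) → 3
  π[f](γ[u; MIN(d)→f](ρ[u/w](γ[w; COUNT(*)→d](S)))) → 3

|E| = 3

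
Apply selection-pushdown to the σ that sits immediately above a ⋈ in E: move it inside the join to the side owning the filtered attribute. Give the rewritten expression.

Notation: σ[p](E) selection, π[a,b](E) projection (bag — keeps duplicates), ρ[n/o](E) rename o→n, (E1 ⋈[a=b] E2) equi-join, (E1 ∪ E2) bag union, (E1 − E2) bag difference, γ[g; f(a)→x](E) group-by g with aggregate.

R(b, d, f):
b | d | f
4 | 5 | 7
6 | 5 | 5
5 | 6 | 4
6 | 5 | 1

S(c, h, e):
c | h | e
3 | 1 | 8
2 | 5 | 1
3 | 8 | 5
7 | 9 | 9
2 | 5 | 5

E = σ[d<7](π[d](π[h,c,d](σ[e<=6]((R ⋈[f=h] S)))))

σ filters on e, owned by the right side.
E' = σ[d<7](π[d](π[h,c,d]((R ⋈[f=h] σ[e<=6](S)))))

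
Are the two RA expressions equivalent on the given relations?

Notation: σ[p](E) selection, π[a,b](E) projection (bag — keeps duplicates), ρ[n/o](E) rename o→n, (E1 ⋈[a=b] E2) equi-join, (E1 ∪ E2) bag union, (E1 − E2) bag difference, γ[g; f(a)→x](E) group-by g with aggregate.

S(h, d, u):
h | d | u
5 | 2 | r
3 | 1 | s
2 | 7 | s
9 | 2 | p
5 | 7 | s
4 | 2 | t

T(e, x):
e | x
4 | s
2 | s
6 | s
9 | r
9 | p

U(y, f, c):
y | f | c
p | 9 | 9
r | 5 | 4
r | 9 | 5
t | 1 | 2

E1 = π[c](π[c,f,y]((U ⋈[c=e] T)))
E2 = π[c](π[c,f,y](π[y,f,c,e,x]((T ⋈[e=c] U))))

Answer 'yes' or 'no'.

E1 per-node cardinality:
  U → 4
  T → 5
  (U ⋈[c=e] T) → 4
  π[c,f,y]((U ⋈[c=e] T)) → 4
  π[c](π[c,f,y]((U ⋈[c=e] T))) → 4
E2 per-node cardinality:
  T → 5
  U → 4
  (T ⋈[e=c] U) → 4
  π[y,f,c,e,x]((T ⋈[e=c] U)) → 4
  π[c,f,y](π[y,f,c,e,x]((T ⋈[e=c] U))) → 4
  π[c](π[c,f,y](π[y,f,c,e,x]((T ⋈[e=c] U)))) → 4

E1 and E2 produce the same multiset:
c
2
4
9
9

yes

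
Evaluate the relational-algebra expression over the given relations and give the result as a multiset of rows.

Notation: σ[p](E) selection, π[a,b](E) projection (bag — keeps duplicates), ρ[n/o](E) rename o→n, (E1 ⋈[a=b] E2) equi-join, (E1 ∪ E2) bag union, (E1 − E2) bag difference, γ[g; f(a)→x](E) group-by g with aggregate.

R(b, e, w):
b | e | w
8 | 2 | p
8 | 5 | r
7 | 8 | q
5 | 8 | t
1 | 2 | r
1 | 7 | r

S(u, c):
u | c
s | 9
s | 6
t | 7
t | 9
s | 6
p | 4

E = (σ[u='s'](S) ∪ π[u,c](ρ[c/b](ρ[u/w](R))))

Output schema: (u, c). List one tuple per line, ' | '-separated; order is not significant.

Per-node cardinality:
  S → 6
  σ[u='s'](S) → 3
  R → 6
  ρ[u/w](R) → 6
  ρ[c/b](ρ[u/w](R)) → 6
  π[u,c](ρ[c/b](ρ[u/w](R))) → 6
  (σ[u='s'](S) ∪ π[u,c](ρ[c/b](ρ[u/w](R)))) → 9

== RESULT ==
u | c
p | 8
q | 7
r | 1
r | 1
r | 8
s | 6
s | 6
s | 9
t | 5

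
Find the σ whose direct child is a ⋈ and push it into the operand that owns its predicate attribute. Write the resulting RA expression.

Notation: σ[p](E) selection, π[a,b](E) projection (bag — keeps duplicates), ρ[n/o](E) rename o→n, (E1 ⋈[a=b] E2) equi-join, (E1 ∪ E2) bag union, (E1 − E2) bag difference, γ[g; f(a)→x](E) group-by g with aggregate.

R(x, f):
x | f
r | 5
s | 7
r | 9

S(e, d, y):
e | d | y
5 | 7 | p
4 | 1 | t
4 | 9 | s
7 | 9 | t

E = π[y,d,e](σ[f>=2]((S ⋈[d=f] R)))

σ filters on f, owned by the right side.
E' = π[y,d,e]((S ⋈[d=f] σ[f>=2](R)))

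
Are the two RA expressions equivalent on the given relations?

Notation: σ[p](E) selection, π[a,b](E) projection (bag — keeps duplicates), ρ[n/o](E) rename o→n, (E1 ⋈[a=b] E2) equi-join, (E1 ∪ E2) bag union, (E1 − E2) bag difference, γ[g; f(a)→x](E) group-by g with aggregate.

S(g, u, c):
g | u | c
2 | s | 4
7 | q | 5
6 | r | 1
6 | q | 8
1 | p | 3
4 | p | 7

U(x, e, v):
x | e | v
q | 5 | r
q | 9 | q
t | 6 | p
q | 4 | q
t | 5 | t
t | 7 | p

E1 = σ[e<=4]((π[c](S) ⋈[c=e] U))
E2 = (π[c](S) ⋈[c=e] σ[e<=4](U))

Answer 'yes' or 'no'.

E1 row counts bottom-up:
  S → 6
  π[c](S) → 6
  U → 6
  (π[c](S) ⋈[c=e] U) → 4
  σ[e<=4]((π[c](S) ⋈[c=e] U)) → 1
E2 row counts bottom-up:
  S → 6
  π[c](S) → 6
  U → 6
  σ[e<=4](U) → 1
  (π[c](S) ⋈[c=e] σ[e<=4](U)) → 1

E1 and E2 produce the same multiset:
c | x | e | v
4 | q | 4 | q

yes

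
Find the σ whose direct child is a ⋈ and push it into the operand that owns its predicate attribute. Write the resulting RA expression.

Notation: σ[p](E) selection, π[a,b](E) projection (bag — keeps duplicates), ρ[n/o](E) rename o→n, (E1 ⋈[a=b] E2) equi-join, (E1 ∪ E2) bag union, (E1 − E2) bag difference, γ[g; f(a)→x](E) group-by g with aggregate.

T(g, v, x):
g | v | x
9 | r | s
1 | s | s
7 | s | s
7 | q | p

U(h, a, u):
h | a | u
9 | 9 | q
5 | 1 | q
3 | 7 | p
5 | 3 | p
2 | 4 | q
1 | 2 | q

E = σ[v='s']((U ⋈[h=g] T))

σ filters on v, owned by the right side.
E' = (U ⋈[h=g] σ[v='s'](T))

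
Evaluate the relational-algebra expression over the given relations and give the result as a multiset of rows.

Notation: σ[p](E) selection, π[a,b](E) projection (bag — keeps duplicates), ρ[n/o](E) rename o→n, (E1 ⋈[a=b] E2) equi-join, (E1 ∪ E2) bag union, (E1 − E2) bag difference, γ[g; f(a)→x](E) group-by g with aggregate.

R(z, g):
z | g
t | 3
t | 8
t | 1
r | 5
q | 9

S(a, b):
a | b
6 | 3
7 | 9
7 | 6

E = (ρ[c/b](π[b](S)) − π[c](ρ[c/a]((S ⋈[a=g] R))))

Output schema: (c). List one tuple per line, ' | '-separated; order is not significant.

Stepwise |·|:
  S → 3
  π[b](S) → 3
  ρ[c/b](π[b](S)) → 3
  S → 3
  R → 5
  (S ⋈[a=g] R) → 0
  ρ[c/a]((S ⋈[a=g] R)) → 0
  π[c](ρ[c/a]((S ⋈[a=g] R))) → 0
  (ρ[c/b](π[b](S)) − π[c](ρ[c/a]((S ⋈[a=g] R)))) → 3

== RESULT ==
c
3
6
9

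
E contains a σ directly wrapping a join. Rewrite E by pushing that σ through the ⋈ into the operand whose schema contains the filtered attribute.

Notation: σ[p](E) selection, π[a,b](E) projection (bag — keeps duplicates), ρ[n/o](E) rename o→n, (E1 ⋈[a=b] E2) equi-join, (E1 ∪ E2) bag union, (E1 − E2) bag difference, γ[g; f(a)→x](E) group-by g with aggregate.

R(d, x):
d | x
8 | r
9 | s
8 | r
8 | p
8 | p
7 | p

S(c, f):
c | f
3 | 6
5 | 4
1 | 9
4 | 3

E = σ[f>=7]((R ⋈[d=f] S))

σ filters on f, owned by the right side.
E' = (R ⋈[d=f] σ[f>=7](S))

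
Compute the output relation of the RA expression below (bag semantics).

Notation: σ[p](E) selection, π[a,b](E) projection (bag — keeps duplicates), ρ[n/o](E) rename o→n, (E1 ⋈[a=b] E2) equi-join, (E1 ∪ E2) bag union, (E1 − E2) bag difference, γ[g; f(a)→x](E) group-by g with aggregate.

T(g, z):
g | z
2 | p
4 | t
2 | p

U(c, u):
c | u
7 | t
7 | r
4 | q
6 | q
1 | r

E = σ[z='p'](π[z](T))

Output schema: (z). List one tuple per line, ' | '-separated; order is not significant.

Row counts bottom-up:
  T → 3
  π[z](T) → 3
  σ[z='p'](π[z](T)) → 2

== RESULT ==
z
p
p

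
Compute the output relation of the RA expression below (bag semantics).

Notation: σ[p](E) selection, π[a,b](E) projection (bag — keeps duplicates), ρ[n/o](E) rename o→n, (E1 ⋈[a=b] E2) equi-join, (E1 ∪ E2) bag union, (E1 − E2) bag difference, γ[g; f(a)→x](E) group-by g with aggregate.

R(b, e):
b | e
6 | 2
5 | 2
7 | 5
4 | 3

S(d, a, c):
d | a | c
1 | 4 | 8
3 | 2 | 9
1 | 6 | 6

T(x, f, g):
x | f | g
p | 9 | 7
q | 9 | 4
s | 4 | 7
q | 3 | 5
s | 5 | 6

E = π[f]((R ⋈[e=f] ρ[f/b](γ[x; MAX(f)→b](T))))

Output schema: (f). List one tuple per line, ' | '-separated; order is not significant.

Per-node cardinality:
  R → 4
  T → 5
  γ[x; MAX(f)→b](T) → 3
  ρ[f/b](γ[x; MAX(f)→b](T)) → 3
  (R ⋈[e=f] ρ[f/b](γ[x; MAX(f)→b](T))) → 1
  π[f]((R ⋈[e=f] ρ[f/b](γ[x; MAX(f)→b](T)))) → 1

== RESULT ==
f
5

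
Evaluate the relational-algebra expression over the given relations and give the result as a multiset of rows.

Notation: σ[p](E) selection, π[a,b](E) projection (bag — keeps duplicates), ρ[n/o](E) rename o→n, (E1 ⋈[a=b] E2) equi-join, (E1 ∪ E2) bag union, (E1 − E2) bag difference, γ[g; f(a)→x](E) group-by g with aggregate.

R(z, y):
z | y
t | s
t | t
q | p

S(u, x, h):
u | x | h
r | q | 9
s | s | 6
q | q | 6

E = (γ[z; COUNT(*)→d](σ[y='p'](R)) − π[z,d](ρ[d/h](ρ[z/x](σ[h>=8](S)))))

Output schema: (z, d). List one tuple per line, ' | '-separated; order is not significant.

Stepwise |·|:
  R → 3
  σ[y='p'](R) → 1
  γ[z; COUNT(*)→d](σ[y='p'](R)) → 1
  S → 3
  σ[h>=8](S) → 1
  ρ[z/x](σ[h>=8](S)) → 1
  ρ[d/h](ρ[z/x](σ[h>=8](S))) → 1
  π[z,d](ρ[d/h](ρ[z/x](σ[h>=8](S)))) → 1
  (γ[z; COUNT(*)→d](σ[y='p'](R)) − π[z,d](ρ[d/h](ρ[z/x](σ[h>=8](S))))) → 1

== RESULT ==
z | d
q | 1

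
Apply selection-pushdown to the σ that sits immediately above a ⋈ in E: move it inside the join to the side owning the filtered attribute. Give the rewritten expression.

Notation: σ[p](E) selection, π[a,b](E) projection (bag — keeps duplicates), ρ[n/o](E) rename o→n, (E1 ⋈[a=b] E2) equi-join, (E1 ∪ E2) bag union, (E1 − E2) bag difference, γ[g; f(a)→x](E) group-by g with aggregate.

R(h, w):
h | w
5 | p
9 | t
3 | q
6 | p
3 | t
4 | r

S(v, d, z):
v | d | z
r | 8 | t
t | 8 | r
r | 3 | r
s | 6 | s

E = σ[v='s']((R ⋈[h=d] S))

σ filters on v, owned by the right side.
E' = (R ⋈[h=d] σ[v='s'](S))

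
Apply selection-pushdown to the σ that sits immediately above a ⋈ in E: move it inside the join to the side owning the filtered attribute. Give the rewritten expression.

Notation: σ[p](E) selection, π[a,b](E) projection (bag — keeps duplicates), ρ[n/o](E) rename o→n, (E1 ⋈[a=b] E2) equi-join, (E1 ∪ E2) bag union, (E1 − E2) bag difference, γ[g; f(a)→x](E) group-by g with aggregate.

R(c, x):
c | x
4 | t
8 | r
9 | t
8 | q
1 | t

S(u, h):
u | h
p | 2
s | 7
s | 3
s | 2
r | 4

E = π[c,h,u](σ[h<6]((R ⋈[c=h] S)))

σ filters on h, owned by the right side.
E' = π[c,h,u]((R ⋈[c=h] σ[h<6](S)))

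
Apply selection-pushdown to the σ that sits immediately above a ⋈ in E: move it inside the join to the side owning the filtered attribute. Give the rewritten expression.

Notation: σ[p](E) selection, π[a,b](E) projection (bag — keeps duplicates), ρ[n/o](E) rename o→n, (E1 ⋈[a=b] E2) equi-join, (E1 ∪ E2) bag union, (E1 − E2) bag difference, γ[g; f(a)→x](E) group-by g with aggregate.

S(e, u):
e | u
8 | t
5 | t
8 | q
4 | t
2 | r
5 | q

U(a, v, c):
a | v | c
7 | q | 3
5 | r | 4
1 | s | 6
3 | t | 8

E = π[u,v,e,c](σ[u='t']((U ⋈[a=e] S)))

σ filters on u, owned by the right side.
E' = π[u,v,e,c]((U ⋈[a=e] σ[u='t'](S)))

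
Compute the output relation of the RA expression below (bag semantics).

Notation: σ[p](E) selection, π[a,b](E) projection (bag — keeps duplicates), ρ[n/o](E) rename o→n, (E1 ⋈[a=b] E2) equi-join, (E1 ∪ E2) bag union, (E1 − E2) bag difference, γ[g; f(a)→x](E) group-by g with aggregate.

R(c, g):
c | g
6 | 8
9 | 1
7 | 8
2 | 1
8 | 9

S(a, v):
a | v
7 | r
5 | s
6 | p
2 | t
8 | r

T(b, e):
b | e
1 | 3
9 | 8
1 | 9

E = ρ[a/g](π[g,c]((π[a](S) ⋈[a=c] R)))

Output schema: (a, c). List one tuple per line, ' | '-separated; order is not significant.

Subexpression sizes:
  S → 5
  π[a](S) → 5
  R → 5
  (π[a](S) ⋈[a=c] R) → 4
  π[g,c]((π[a](S) ⋈[a=c] R)) → 4
  ρ[a/g](π[g,c]((π[a](S) ⋈[a=c] R))) → 4

== RESULT ==
a | c
1 | 2
8 | 6
8 | 7
9 | 8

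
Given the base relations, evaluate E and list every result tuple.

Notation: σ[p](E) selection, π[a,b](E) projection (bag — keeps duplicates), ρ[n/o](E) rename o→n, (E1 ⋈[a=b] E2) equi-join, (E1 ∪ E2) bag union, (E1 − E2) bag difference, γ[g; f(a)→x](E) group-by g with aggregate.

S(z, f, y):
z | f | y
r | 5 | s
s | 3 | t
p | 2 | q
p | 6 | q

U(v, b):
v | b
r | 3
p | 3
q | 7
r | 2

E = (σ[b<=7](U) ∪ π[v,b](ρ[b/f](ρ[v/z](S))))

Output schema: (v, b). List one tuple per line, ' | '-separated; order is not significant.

Stepwise |·|:
  U → 4
  σ[b<=7](U) → 4
  S → 4
  ρ[v/z](S) → 4
  ρ[b/f](ρ[v/z](S)) → 4
  π[v,b](ρ[b/f](ρ[v/z](S))) → 4
  (σ[b<=7](U) ∪ π[v,b](ρ[b/f](ρ[v/z](S)))) → 8

== RESULT ==
v | b
p | 2
p | 3
p | 6
q | 7
r | 2
r | 3
r | 5
s | 3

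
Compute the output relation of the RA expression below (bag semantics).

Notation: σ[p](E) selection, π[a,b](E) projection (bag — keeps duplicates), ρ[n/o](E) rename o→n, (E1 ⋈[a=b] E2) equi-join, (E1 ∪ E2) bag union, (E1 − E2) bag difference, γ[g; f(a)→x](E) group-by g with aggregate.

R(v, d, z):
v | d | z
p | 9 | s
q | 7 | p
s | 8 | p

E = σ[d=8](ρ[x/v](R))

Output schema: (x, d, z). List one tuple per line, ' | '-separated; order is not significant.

Subexpression sizes:
  R → 3
  ρ[x/v](R) → 3
  σ[d=8](ρ[x/v](R)) → 1

== RESULT ==
x | d | z
s | 8 | p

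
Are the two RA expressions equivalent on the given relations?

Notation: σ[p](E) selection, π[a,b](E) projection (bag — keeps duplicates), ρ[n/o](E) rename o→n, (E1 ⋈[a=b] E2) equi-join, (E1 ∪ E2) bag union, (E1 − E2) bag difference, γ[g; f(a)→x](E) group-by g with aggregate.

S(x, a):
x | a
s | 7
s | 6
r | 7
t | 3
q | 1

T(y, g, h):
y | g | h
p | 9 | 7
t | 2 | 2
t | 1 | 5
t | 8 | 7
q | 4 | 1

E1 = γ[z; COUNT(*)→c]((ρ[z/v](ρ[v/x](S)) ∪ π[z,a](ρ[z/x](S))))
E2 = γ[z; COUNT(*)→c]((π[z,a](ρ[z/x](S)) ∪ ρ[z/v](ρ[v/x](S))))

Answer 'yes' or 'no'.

E1 row counts bottom-up:
  S → 5
  ρ[v/x](S) → 5
  ρ[z/v](ρ[v/x](S)) → 5
  S → 5
  ρ[z/x](S) → 5
  π[z,a](ρ[z/x](S)) → 5
  (ρ[z/v](ρ[v/x](S)) ∪ π[z,a](ρ[z/x](S))) → 10
  γ[z; COUNT(*)→c]((ρ[z/v](ρ[v/x](S)) ∪ π[z,a](ρ[z/x](S)))) → 4
E2 row counts bottom-up:
  S → 5
  ρ[z/x](S) → 5
  π[z,a](ρ[z/x](S)) → 5
  S → 5
  ρ[v/x](S) → 5
  ρ[z/v](ρ[v/x](S)) → 5
  (π[z,a](ρ[z/x](S)) ∪ ρ[z/v](ρ[v/x](S))) → 10
  γ[z; COUNT(*)→c]((π[z,a](ρ[z/x](S)) ∪ ρ[z/v](ρ[v/x](S)))) → 4

E1 and E2 produce the same multiset:
z | c
q | 2
r | 2
s | 4
t | 2

yes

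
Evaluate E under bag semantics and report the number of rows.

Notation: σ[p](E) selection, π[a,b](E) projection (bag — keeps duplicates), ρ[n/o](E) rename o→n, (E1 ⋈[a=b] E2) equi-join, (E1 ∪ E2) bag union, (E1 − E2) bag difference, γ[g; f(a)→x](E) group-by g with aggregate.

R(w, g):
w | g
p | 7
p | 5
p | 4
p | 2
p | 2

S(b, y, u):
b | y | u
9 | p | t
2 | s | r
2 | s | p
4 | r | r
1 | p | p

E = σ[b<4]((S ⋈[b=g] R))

Row counts bottom-up:
  S → 5
  R → 5
  (S ⋈[b=g] R) → 5
  σ[b<4]((S ⋈[b=g] R)) → 4

|E| = 4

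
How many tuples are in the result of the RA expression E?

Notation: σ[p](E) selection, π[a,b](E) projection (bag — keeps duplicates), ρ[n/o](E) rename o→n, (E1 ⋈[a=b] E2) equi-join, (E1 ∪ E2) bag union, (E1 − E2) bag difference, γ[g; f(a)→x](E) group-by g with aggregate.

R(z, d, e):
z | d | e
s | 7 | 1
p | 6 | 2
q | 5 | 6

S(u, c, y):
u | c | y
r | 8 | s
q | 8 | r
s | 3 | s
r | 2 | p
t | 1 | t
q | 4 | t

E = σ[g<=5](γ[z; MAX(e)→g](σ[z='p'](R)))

Per-node cardinality:
  R → 3
  σ[z='p'](R) → 1
  γ[z; MAX(e)→g](σ[z='p'](R)) → 1
  σ[g<=5](γ[z; MAX(e)→g](σ[z='p'](R))) → 1

|E| = 1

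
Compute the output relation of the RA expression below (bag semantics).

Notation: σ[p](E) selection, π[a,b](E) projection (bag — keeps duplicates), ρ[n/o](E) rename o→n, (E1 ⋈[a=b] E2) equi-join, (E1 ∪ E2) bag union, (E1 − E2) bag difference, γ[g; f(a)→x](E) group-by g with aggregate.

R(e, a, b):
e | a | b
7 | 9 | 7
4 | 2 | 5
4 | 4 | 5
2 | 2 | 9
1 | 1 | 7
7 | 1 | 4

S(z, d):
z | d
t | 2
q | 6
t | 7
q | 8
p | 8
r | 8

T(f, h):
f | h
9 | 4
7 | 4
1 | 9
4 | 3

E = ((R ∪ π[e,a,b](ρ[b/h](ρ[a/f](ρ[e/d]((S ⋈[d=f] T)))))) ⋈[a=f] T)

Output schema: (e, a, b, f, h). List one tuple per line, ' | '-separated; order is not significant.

Per-node cardinality:
  R → 6
  S → 6
  T → 4
  (S ⋈[d=f] T) → 1
  ρ[e/d]((S ⋈[d=f] T)) → 1
  ρ[a/f](ρ[e/d]((S ⋈[d=f] T))) → 1
  ρ[b/h](ρ[a/f](ρ[e/d]((S ⋈[d=f] T)))) → 1
  π[e,a,b](ρ[b/h](ρ[a/f](ρ[e/d]((S ⋈[d=f] T))))) → 1
  (R ∪ π[e,a,b](ρ[b/h](ρ[a/f](ρ[e/d]((S ⋈[d=f] T)))))) → 7
  T → 4
  ((R ∪ π[e,a,b](ρ[b/h](ρ[a/f](ρ[e/d]((S ⋈[d=f] T)))))) ⋈[a=f] T) → 5

== RESULT ==
e | a | b | f | h
1 | 1 | 7 | 1 | 9
4 | 4 | 5 | 4 | 3
7 | 1 | 4 | 1 | 9
7 | 7 | 4 | 7 | 4
7 | 9 | 7 | 9 | 4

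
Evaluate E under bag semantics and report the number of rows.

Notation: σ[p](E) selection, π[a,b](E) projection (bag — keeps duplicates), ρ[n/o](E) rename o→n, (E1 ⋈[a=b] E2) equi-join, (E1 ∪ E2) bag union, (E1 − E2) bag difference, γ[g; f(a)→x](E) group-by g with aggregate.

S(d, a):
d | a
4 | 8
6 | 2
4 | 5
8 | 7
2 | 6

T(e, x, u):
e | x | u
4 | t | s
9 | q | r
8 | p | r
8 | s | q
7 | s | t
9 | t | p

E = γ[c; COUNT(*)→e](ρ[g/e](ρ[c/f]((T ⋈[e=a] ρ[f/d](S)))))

Per-node cardinality:
  T → 6
  S → 5
  ρ[f/d](S) → 5
  (T ⋈[e=a] ρ[f/d](S)) → 3
  ρ[c/f]((T ⋈[e=a] ρ[f/d](S))) → 3
  ρ[g/e](ρ[c/f]((T ⋈[e=a] ρ[f/d](S)))) → 3
  γ[c; COUNT(*)→e](ρ[g/e](ρ[c/f]((T ⋈[e=a] ρ[f/d](S))))) → 2

|E| = 2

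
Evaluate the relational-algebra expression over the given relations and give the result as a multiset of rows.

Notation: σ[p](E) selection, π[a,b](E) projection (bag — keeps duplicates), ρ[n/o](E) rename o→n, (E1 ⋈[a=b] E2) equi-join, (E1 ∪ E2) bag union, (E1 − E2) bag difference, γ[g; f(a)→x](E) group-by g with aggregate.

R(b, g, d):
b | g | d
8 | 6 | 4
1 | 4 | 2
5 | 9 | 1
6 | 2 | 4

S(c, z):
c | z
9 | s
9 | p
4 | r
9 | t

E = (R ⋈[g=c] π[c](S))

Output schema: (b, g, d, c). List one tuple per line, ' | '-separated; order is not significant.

Per-node cardinality:
  R → 4
  S → 4
  π[c](S) → 4
  (R ⋈[g=c] π[c](S)) → 4

== RESULT ==
b | g | d | c
1 | 4 | 2 | 4
5 | 9 | 1 | 9
5 | 9 | 1 | 9
5 | 9 | 1 | 9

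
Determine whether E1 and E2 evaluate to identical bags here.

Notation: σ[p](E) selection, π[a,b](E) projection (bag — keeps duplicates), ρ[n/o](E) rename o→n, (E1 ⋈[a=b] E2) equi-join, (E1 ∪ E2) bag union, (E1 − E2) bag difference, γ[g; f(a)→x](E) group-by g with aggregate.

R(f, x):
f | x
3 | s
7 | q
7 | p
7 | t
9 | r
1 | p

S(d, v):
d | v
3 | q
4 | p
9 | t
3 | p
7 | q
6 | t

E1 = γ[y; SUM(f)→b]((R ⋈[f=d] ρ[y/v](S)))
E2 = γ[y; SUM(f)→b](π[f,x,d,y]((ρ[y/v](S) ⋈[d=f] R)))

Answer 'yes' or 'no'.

E1 per-node cardinality:
  R → 6
  S → 6
  ρ[y/v](S) → 6
  (R ⋈[f=d] ρ[y/v](S)) → 6
  γ[y; SUM(f)→b]((R ⋈[f=d] ρ[y/v](S))) → 3
E2 per-node cardinality:
  S → 6
  ρ[y/v](S) → 6
  R → 6
  (ρ[y/v](S) ⋈[d=f] R) → 6
  π[f,x,d,y]((ρ[y/v](S) ⋈[d=f] R)) → 6
  γ[y; SUM(f)→b](π[f,x,d,y]((ρ[y/v](S) ⋈[d=f] R))) → 3

E1 and E2 produce the same multiset:
y | b
p | 3
q | 24
t | 9

yes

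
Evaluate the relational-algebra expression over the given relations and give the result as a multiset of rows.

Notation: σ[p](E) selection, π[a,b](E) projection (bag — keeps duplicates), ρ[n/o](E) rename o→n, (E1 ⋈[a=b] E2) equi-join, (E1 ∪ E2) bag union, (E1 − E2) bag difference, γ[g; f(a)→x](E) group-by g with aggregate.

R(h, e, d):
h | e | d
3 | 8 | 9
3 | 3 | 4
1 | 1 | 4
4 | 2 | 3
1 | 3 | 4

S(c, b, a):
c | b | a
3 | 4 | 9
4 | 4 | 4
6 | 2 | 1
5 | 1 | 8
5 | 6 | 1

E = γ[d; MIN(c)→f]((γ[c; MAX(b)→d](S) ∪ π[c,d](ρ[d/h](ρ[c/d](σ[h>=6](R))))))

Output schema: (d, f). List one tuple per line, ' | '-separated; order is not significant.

Per-node cardinality:
  S → 5
  γ[c; MAX(b)→d](S) → 4
  R → 5
  σ[h>=6](R) → 0
  ρ[c/d](σ[h>=6](R)) → 0
  ρ[d/h](ρ[c/d](σ[h>=6](R))) → 0
  π[c,d](ρ[d/h](ρ[c/d](σ[h>=6](R)))) → 0
  (γ[c; MAX(b)→d](S) ∪ π[c,d](ρ[d/h](ρ[c/d](σ[h>=6](R))))) → 4
  γ[d; MIN(c)→f]((γ[c; MAX(b)→d](S) ∪ π[c,d](ρ[d/h](ρ[c/d](σ[h>=6](R)))))) → 3

== RESULT ==
d | f
2 | 6
4 | 3
6 | 5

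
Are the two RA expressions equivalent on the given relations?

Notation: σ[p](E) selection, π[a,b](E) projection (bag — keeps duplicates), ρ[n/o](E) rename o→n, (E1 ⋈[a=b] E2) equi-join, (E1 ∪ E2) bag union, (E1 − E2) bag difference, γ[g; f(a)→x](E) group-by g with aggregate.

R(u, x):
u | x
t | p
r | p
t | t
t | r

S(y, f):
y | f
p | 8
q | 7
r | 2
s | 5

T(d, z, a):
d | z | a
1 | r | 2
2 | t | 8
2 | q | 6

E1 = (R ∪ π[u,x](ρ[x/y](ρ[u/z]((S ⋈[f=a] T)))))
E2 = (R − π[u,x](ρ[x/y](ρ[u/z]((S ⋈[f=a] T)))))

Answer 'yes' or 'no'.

E1 subexpression sizes:
  R → 4
  S → 4
  T → 3
  (S ⋈[f=a] T) → 2
  ρ[u/z]((S ⋈[f=a] T)) → 2
  ρ[x/y](ρ[u/z]((S ⋈[f=a] T))) → 2
  π[u,x](ρ[x/y](ρ[u/z]((S ⋈[f=a] T)))) → 2
  (R ∪ π[u,x](ρ[x/y](ρ[u/z]((S ⋈[f=a] T))))) → 6
E2 subexpression sizes:
  R → 4
  S → 4
  T → 3
  (S ⋈[f=a] T) → 2
  ρ[u/z]((S ⋈[f=a] T)) → 2
  ρ[x/y](ρ[u/z]((S ⋈[f=a] T))) → 2
  π[u,x](ρ[x/y](ρ[u/z]((S ⋈[f=a] T)))) → 2
  (R − π[u,x](ρ[x/y](ρ[u/z]((S ⋈[f=a] T))))) → 3

E1 result:
u | x
r | p
r | r
t | p
t | p
t | r
t | t
E2 result:
u | x
r | p
t | r
t | t
Witness: ('r', 'r') appears 1× in E1 but 0× in E2.

no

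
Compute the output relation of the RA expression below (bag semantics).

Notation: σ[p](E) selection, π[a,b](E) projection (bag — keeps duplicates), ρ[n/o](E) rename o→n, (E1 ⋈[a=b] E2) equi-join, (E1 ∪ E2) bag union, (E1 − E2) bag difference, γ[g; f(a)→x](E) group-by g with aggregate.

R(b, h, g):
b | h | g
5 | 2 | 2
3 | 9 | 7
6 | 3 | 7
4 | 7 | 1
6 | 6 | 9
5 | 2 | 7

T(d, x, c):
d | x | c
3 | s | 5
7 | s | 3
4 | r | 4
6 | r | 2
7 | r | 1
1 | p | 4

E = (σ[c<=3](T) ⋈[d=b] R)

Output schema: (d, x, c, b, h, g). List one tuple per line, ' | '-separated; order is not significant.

Subexpression sizes:
  T → 6
  σ[c<=3](T) → 3
  R → 6
  (σ[c<=3](T) ⋈[d=b] R) → 2

== RESULT ==
d | x | c | b | h | g
6 | r | 2 | 6 | 3 | 7
6 | r | 2 | 6 | 6 | 9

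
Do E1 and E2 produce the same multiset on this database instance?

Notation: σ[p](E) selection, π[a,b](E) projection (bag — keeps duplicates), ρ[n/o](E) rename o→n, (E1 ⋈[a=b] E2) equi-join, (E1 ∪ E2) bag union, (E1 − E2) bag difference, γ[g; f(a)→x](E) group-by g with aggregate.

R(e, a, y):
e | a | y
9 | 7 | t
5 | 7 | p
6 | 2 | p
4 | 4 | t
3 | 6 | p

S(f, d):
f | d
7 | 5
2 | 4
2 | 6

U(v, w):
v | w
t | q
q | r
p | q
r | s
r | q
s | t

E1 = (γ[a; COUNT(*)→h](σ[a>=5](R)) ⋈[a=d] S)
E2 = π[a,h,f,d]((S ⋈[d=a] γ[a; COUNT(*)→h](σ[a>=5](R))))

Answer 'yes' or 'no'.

E1 subexpression sizes:
  R → 5
  σ[a>=5](R) → 3
  γ[a; COUNT(*)→h](σ[a>=5](R)) → 2
  S → 3
  (γ[a; COUNT(*)→h](σ[a>=5](R)) ⋈[a=d] S) → 1
E2 subexpression sizes:
  S → 3
  R → 5
  σ[a>=5](R) → 3
  γ[a; COUNT(*)→h](σ[a>=5](R)) → 2
  (S ⋈[d=a] γ[a; COUNT(*)→h](σ[a>=5](R))) → 1
  π[a,h,f,d]((S ⋈[d=a] γ[a; COUNT(*)→h](σ[a>=5](R)))) → 1

E1 and E2 produce the same multiset:
a | h | f | d
6 | 1 | 2 | 6

yes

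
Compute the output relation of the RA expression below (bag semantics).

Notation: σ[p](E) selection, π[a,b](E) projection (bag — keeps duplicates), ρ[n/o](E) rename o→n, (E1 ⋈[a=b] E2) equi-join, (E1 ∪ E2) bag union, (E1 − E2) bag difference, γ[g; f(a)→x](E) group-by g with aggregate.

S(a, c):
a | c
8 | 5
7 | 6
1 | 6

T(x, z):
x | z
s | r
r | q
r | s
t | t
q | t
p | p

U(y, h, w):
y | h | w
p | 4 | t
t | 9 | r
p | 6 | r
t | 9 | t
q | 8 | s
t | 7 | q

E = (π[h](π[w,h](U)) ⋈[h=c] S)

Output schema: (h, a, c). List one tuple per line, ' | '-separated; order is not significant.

Stepwise |·|:
  U → 6
  π[w,h](U) → 6
  π[h](π[w,h](U)) → 6
  S → 3
  (π[h](π[w,h](U)) ⋈[h=c] S) → 2

== RESULT ==
h | a | c
6 | 1 | 6
6 | 7 | 6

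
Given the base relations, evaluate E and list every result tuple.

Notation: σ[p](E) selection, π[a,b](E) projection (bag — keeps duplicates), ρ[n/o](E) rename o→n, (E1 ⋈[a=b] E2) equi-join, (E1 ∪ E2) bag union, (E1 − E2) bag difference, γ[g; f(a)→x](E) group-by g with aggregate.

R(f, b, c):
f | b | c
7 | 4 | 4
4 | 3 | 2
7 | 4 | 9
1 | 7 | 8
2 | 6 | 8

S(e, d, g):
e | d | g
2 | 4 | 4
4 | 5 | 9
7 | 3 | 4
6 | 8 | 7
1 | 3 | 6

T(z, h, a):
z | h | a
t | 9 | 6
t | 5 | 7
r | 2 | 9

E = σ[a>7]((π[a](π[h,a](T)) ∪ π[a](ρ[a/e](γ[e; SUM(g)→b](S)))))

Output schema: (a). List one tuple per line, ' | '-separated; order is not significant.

Stepwise |·|:
  T → 3
  π[h,a](T) → 3
  π[a](π[h,a](T)) → 3
  S → 5
  γ[e; SUM(g)→b](S) → 5
  ρ[a/e](γ[e; SUM(g)→b](S)) → 5
  π[a](ρ[a/e](γ[e; SUM(g)→b](S))) → 5
  (π[a](π[h,a](T)) ∪ π[a](ρ[a/e](γ[e; SUM(g)→b](S)))) → 8
  σ[a>7]((π[a](π[h,a](T)) ∪ π[a](ρ[a/e](γ[e; SUM(g)→b](S))))) → 1

== RESULT ==
a
9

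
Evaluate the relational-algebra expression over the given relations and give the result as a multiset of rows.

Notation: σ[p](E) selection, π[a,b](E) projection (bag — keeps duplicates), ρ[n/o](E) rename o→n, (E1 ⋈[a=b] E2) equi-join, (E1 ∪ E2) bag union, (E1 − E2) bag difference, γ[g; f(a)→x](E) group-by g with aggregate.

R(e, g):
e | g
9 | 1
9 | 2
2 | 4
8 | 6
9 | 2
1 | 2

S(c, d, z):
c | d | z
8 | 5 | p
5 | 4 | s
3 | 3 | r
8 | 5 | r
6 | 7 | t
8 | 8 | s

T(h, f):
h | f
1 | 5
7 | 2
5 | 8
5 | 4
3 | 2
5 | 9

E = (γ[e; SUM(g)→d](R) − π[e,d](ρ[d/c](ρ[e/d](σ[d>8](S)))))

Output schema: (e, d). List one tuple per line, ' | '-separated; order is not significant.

Row counts bottom-up:
  R → 6
  γ[e; SUM(g)→d](R) → 4
  S → 6
  σ[d>8](S) → 0
  ρ[e/d](σ[d>8](S)) → 0
  ρ[d/c](ρ[e/d](σ[d>8](S))) → 0
  π[e,d](ρ[d/c](ρ[e/d](σ[d>8](S)))) → 0
  (γ[e; SUM(g)→d](R) − π[e,d](ρ[d/c](ρ[e/d](σ[d>8](S))))) → 4

== RESULT ==
e | d
1 | 2
2 | 4
8 | 6
9 | 5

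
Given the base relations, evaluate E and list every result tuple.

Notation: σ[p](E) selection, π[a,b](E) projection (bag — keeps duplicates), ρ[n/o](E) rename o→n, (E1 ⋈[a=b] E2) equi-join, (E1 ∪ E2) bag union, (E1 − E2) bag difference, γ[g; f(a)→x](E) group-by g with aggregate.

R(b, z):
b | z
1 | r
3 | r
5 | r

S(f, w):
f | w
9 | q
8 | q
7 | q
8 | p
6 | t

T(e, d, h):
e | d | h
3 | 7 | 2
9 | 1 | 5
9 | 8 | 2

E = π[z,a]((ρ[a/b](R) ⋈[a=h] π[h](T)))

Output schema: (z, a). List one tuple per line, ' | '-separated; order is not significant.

Row counts bottom-up:
  R → 3
  ρ[a/b](R) → 3
  T → 3
  π[h](T) → 3
  (ρ[a/b](R) ⋈[a=h] π[h](T)) → 1
  π[z,a]((ρ[a/b](R) ⋈[a=h] π[h](T))) → 1

== RESULT ==
z | a
r | 5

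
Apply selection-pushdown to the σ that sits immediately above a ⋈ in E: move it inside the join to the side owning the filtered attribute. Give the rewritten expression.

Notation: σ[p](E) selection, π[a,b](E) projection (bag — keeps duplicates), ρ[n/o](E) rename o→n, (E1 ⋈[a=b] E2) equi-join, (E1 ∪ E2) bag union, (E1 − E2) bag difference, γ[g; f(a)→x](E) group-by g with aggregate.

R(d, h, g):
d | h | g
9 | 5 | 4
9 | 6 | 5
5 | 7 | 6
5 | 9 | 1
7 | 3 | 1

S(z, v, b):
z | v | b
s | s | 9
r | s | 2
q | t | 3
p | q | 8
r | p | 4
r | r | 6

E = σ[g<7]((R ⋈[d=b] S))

σ filters on g, owned by the left side.
E' = (σ[g<7](R) ⋈[d=b] S)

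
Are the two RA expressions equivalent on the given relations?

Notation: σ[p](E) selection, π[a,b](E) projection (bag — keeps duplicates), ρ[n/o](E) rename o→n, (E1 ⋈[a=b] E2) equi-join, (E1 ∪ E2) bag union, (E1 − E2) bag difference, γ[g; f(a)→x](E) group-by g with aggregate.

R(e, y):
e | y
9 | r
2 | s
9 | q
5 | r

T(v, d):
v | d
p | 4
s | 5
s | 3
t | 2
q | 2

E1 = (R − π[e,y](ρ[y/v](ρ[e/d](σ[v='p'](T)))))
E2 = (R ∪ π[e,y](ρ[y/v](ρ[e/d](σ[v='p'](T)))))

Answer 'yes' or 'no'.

E1 per-node cardinality:
  R → 4
  T → 5
  σ[v='p'](T) → 1
  ρ[e/d](σ[v='p'](T)) → 1
  ρ[y/v](ρ[e/d](σ[v='p'](T))) → 1
  π[e,y](ρ[y/v](ρ[e/d](σ[v='p'](T)))) → 1
  (R − π[e,y](ρ[y/v](ρ[e/d](σ[v='p'](T))))) → 4
E2 per-node cardinality:
  R → 4
  T → 5
  σ[v='p'](T) → 1
  ρ[e/d](σ[v='p'](T)) → 1
  ρ[y/v](ρ[e/d](σ[v='p'](T))) → 1
  π[e,y](ρ[y/v](ρ[e/d](σ[v='p'](T)))) → 1
  (R ∪ π[e,y](ρ[y/v](ρ[e/d](σ[v='p'](T))))) → 5

E1 result:
e | y
2 | s
5 | r
9 | q
9 | r
E2 result:
e | y
2 | s
4 | p
5 | r
9 | q
9 | r
Witness: (4, 'p') appears 0× in E1 but 1× in E2.

no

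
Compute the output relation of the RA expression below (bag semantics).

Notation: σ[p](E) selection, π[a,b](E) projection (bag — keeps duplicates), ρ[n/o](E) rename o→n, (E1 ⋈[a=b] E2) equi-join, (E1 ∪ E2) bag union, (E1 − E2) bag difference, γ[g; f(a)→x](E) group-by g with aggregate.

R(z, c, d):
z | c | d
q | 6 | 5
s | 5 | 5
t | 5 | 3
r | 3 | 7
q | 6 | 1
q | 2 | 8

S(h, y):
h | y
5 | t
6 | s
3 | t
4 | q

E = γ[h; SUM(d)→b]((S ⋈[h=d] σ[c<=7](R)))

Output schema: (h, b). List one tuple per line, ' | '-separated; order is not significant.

Stepwise |·|:
  S → 4
  R → 6
  σ[c<=7](R) → 6
  (S ⋈[h=d] σ[c<=7](R)) → 3
  γ[h; SUM(d)→b]((S ⋈[h=d] σ[c<=7](R))) → 2

== RESULT ==
h | b
3 | 3
5 | 10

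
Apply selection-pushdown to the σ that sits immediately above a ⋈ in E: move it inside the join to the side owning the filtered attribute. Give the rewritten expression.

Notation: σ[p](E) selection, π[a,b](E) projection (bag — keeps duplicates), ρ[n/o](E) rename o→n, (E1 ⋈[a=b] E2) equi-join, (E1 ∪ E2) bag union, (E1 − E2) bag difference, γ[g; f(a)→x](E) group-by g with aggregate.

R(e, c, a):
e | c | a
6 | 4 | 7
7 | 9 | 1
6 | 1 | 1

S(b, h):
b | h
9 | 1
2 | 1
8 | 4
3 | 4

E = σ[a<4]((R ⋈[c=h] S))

σ filters on a, owned by the left side.
E' = (σ[a<4](R) ⋈[c=h] S)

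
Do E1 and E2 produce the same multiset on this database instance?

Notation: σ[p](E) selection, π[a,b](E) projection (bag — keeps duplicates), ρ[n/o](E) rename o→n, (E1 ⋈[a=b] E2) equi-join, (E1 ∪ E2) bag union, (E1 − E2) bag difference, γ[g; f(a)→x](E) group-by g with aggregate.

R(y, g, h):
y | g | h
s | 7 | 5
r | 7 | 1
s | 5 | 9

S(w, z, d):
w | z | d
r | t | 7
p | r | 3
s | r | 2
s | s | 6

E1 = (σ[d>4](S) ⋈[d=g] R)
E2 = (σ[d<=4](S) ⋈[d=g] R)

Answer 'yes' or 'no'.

E1 row counts bottom-up:
  S → 4
  σ[d>4](S) → 2
  R → 3
  (σ[d>4](S) ⋈[d=g] R) → 2
E2 row counts bottom-up:
  S → 4
  σ[d<=4](S) → 2
  R → 3
  (σ[d<=4](S) ⋈[d=g] R) → 0

E1 result:
w | z | d | y | g | h
r | t | 7 | r | 7 | 1
r | t | 7 | s | 7 | 5
E2 result:
w | z | d | y | g | h
(0 rows)
Witness: ('r', 't', 7, 's', 7, 5) appears 1× in E1 but 0× in E2.

no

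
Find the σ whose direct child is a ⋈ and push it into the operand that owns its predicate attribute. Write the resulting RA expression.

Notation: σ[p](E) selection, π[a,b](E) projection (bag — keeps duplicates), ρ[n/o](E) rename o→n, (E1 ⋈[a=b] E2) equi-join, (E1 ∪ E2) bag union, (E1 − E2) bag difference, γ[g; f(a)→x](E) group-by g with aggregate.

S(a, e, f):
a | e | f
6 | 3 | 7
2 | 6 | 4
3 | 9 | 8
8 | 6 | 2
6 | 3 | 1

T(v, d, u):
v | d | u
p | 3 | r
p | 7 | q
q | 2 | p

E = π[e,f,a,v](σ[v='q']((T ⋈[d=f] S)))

σ filters on v, owned by the left side.
E' = π[e,f,a,v]((σ[v='q'](T) ⋈[d=f] S))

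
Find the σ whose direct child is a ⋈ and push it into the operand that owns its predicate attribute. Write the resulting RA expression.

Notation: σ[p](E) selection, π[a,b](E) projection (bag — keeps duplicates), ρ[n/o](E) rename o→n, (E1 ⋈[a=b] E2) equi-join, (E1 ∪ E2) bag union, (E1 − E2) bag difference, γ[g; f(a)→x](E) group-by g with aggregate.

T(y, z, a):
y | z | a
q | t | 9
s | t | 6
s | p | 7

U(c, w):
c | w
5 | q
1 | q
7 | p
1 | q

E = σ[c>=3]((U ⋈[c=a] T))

σ filters on c, owned by the left side.
E' = (σ[c>=3](U) ⋈[c=a] T)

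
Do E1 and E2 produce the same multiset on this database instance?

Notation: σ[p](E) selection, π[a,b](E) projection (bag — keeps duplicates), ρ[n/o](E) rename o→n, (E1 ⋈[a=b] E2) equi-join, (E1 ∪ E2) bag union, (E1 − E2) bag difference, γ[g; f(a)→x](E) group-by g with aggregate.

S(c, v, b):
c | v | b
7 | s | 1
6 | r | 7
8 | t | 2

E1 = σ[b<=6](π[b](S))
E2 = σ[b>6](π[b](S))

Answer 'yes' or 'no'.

E1 subexpression sizes:
  S → 3
  π[b](S) → 3
  σ[b<=6](π[b](S)) → 2
E2 subexpression sizes:
  S → 3
  π[b](S) → 3
  σ[b>6](π[b](S)) → 1

E1 result:
b
1
2
E2 result:
b
7
Witness: (1,) appears 1× in E1 but 0× in E2.

no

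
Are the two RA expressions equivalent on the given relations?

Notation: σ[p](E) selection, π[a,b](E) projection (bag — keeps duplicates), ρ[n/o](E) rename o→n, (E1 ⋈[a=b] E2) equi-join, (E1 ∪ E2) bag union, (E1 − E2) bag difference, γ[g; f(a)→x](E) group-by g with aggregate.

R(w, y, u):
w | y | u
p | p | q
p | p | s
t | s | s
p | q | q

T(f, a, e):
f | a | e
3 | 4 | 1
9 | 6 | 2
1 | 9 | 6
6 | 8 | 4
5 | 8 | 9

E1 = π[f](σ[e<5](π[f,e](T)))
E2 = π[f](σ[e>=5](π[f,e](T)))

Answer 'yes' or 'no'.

E1 per-node cardinality:
  T → 5
  π[f,e](T) → 5
  σ[e<5](π[f,e](T)) → 3
  π[f](σ[e<5](π[f,e](T))) → 3
E2 per-node cardinality:
  T → 5
  π[f,e](T) → 5
  σ[e>=5](π[f,e](T)) → 2
  π[f](σ[e>=5](π[f,e](T))) → 2

E1 result:
f
3
6
9
E2 result:
f
1
5
Witness: (6,) appears 1× in E1 but 0× in E2.

no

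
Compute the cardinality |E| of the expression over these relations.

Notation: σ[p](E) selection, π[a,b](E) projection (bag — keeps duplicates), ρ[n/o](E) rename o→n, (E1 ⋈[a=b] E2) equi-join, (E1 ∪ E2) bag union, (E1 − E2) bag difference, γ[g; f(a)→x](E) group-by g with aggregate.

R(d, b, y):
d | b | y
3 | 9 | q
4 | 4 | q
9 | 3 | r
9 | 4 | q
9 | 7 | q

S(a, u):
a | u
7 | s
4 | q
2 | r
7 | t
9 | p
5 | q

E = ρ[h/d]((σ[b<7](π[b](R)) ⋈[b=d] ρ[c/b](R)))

Stepwise |·|:
  R → 5
  π[b](R) → 5
  σ[b<7](π[b](R)) → 3
  R → 5
  ρ[c/b](R) → 5
  (σ[b<7](π[b](R)) ⋈[b=d] ρ[c/b](R)) → 3
  ρ[h/d]((σ[b<7](π[b](R)) ⋈[b=d] ρ[c/b](R))) → 3

|E| = 3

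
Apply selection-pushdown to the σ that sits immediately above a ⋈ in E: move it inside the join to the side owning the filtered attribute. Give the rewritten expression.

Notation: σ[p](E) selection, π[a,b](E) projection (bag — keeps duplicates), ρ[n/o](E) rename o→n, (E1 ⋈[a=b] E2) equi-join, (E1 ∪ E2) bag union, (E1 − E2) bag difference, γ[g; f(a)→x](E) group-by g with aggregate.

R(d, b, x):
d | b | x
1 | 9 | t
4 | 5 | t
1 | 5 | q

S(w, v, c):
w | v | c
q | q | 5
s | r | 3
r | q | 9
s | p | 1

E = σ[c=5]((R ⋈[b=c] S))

σ filters on c, owned by the right side.
E' = (R ⋈[b=c] σ[c=5](S))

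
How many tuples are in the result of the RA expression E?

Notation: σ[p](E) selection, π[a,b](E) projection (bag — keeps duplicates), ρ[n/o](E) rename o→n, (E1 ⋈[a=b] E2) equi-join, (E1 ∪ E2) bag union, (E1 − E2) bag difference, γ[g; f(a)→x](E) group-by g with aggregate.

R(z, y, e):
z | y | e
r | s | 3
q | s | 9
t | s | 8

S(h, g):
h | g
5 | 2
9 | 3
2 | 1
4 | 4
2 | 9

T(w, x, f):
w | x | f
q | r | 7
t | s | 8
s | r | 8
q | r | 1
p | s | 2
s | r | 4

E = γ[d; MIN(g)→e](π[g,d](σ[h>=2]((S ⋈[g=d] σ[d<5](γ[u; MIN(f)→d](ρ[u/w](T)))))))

Subexpression sizes:
  S → 5
  T → 6
  ρ[u/w](T) → 6
  γ[u; MIN(f)→d](ρ[u/w](T)) → 4
  σ[d<5](γ[u; MIN(f)→d](ρ[u/w](T))) → 3
  (S ⋈[g=d] σ[d<5](γ[u; MIN(f)→d](ρ[u/w](T)))) → 3
  σ[h>=2]((S ⋈[g=d] σ[d<5](γ[u; MIN(f)→d](ρ[u/w](T))))) → 3
  π[g,d](σ[h>=2]((S ⋈[g=d] σ[d<5](γ[u; MIN(f)→d](ρ[u/w](T)))))) → 3
  γ[d; MIN(g)→e](π[g,d](σ[h>=2]((S ⋈[g=d] σ[d<5](γ[u; MIN(f)→d](ρ[u/w](T))))))) → 3

|E| = 3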